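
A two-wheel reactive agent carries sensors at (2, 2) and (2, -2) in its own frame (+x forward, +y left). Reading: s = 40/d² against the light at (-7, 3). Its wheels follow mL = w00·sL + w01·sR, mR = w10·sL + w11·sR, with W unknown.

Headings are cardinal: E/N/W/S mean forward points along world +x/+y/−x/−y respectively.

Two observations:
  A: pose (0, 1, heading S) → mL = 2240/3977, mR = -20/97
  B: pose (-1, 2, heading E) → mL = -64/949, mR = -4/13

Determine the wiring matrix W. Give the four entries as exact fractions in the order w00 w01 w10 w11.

obs A: pose=(0,1,S) → sL=40/97, sR=40/41, mL=2240/3977, mR=-20/97
obs B: pose=(-1,2,E) → sL=8/13, sR=40/73, mL=-64/949, mR=-4/13
sensor matrix S = [[40/97, 40/41], [8/13, 40/73]]; det S = -1413120/3774173
solve [mL_A; mL_B] = S·[w00; w01] and [mR_A; mR_B] = S·[w10; w11]:
  w00 = -1, w01 = 1, w10 = -1/2, w11 = 0

-1 1 -1/2 0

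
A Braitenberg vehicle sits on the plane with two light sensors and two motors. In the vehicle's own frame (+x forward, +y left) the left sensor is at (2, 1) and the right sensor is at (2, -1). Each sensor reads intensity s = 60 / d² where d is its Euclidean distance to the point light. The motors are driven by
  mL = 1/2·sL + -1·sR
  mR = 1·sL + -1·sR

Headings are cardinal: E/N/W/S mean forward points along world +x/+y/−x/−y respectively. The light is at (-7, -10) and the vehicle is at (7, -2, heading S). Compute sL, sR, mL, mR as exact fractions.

left sensor world pos  = (8, -4); dL² = 261
right sensor world pos = (6, -4); dR² = 205
sL = 60/261 = 20/87
sR = 60/205 = 12/41
mL = 1/2·sL + -1·sR = -634/3567
mR = 1·sL + -1·sR = -224/3567

20/87 12/41 -634/3567 -224/3567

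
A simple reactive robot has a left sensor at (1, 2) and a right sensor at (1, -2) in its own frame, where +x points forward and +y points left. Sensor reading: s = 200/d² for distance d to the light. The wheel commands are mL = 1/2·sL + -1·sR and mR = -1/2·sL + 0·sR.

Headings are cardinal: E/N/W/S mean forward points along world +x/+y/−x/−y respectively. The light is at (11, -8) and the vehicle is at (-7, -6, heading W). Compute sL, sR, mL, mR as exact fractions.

left sensor world pos  = (-8, -8); dL² = 361
right sensor world pos = (-8, -4); dR² = 377
sL = 200/361 = 200/361
sR = 200/377 = 200/377
mL = 1/2·sL + -1·sR = -34500/136097
mR = -1/2·sL + 0·sR = -100/361

200/361 200/377 -34500/136097 -100/361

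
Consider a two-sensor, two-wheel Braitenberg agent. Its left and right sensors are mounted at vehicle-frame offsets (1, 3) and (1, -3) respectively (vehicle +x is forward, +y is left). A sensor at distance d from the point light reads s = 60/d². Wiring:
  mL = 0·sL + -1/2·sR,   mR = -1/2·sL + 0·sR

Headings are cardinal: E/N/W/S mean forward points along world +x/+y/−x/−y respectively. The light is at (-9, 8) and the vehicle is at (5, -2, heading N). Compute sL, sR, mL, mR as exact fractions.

30/101 6/37 -3/37 -15/101

left sensor world pos  = (2, -1); dL² = 202
right sensor world pos = (8, -1); dR² = 370
sL = 60/202 = 30/101
sR = 60/370 = 6/37
mL = 0·sL + -1/2·sR = -3/37
mR = -1/2·sL + 0·sR = -15/101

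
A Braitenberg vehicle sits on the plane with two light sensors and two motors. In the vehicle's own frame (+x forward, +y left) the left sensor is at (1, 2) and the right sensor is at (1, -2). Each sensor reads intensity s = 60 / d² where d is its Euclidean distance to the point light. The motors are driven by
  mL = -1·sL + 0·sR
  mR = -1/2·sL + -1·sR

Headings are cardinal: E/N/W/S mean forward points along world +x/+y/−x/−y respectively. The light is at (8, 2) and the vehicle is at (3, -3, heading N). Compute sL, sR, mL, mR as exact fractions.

12/13 12/5 -12/13 -186/65

left sensor world pos  = (1, -2); dL² = 65
right sensor world pos = (5, -2); dR² = 25
sL = 60/65 = 12/13
sR = 60/25 = 12/5
mL = -1·sL + 0·sR = -12/13
mR = -1/2·sL + -1·sR = -186/65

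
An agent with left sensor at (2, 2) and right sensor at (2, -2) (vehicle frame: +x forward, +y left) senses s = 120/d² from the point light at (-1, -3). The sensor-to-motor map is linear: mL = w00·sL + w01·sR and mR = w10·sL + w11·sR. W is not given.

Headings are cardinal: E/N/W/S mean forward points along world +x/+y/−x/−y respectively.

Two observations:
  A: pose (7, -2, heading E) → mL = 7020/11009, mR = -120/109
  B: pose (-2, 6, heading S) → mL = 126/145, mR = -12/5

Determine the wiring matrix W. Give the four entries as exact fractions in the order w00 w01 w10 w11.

obs A: pose=(7,-2,E) → sL=120/109, sR=120/101, mL=7020/11009, mR=-120/109
obs B: pose=(-2,6,S) → sL=12/5, sR=60/29, mL=126/145, mR=-12/5
sensor matrix S = [[120/109, 120/101], [12/5, 60/29]]; det S = -183168/319261
solve [mL_A; mL_B] = S·[w00; w01] and [mR_A; mR_B] = S·[w10; w11]:
  w00 = -1/2, w01 = 1, w10 = -1, w11 = 0

-1/2 1 -1 0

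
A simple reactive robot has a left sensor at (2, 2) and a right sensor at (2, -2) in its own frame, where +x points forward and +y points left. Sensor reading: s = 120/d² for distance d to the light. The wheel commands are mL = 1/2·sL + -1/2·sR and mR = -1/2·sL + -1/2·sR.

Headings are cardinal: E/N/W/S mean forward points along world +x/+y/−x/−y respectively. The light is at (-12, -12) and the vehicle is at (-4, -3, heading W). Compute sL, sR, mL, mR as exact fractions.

left sensor world pos  = (-6, -5); dL² = 85
right sensor world pos = (-6, -1); dR² = 157
sL = 120/85 = 24/17
sR = 120/157 = 120/157
mL = 1/2·sL + -1/2·sR = 864/2669
mR = -1/2·sL + -1/2·sR = -2904/2669

24/17 120/157 864/2669 -2904/2669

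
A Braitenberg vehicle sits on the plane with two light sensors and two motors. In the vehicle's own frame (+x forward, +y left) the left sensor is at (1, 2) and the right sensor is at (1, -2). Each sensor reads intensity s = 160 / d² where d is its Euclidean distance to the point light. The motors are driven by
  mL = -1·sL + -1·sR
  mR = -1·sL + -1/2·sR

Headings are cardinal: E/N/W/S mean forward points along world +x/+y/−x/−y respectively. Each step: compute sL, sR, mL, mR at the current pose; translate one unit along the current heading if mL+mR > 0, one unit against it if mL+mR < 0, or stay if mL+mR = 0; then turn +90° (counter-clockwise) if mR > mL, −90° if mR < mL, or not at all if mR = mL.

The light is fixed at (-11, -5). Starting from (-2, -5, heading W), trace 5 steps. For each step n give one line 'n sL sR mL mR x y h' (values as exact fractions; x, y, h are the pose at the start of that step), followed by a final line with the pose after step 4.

n=0: pose=(-2,-5,W); sL=40/17, sR=40/17; mL=-80/17, mR=-60/17; mL+mR=-140/17 → advance -1; mR−mL=20/17 → turn +1·90°
n=1: pose=(-1,-5,S); sL=32/29, sR=32/13; mL=-1344/377, mR=-880/377; mL+mR=-2224/377 → advance -1; mR−mL=16/13 → turn +1·90°
n=2: pose=(-1,-4,E); sL=16/13, sR=80/61; mL=-2016/793, mR=-1496/793; mL+mR=-3512/793 → advance -1; mR−mL=40/61 → turn +1·90°
n=3: pose=(-2,-4,N); sL=160/53, sR=32/25; mL=-5696/1325, mR=-4848/1325; mL+mR=-10544/1325 → advance -1; mR−mL=16/25 → turn +1·90°
n=4: pose=(-2,-5,W); sL=40/17, sR=40/17; mL=-80/17, mR=-60/17; mL+mR=-140/17 → advance -1; mR−mL=20/17 → turn +1·90°

0 40/17 40/17 -80/17 -60/17 -2 -5 W
1 32/29 32/13 -1344/377 -880/377 -1 -5 S
2 16/13 80/61 -2016/793 -1496/793 -1 -4 E
3 160/53 32/25 -5696/1325 -4848/1325 -2 -4 N
4 40/17 40/17 -80/17 -60/17 -2 -5 W
final -1 -5 S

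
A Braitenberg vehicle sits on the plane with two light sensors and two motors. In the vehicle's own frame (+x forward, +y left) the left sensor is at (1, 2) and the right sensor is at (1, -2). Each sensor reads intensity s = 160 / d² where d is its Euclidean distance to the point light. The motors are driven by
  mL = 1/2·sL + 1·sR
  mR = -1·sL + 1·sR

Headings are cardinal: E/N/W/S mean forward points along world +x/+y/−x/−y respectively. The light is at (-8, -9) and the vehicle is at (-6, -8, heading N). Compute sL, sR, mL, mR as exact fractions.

40 8 28 -32

left sensor world pos  = (-8, -7); dL² = 4
right sensor world pos = (-4, -7); dR² = 20
sL = 160/4 = 40
sR = 160/20 = 8
mL = 1/2·sL + 1·sR = 28
mR = -1·sL + 1·sR = -32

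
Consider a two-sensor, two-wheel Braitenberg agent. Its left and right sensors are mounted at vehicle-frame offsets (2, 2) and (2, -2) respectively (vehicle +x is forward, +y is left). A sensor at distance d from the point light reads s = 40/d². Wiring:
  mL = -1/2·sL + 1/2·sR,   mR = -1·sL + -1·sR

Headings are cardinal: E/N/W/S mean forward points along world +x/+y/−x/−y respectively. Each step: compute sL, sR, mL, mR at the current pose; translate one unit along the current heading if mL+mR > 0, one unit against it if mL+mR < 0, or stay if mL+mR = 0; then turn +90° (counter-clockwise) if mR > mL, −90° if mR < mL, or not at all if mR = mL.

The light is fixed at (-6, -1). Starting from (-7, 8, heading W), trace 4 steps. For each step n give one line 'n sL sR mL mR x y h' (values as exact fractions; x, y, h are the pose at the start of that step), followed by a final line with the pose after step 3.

0 20/29 4/13 -72/377 -376/377 -7 8 W
1 8/25 8/25 0 -16/25 -6 8 N
2 5/13 1 4/13 -18/13 -6 7 E
3 40/37 8/9 -32/333 -656/333 -7 7 S
final -7 8 W

n=0: pose=(-7,8,W); sL=20/29, sR=4/13; mL=-72/377, mR=-376/377; mL+mR=-448/377 → advance -1; mR−mL=-304/377 → turn -1·90°
n=1: pose=(-6,8,N); sL=8/25, sR=8/25; mL=0, mR=-16/25; mL+mR=-16/25 → advance -1; mR−mL=-16/25 → turn -1·90°
n=2: pose=(-6,7,E); sL=5/13, sR=1; mL=4/13, mR=-18/13; mL+mR=-14/13 → advance -1; mR−mL=-22/13 → turn -1·90°
n=3: pose=(-7,7,S); sL=40/37, sR=8/9; mL=-32/333, mR=-656/333; mL+mR=-688/333 → advance -1; mR−mL=-208/111 → turn -1·90°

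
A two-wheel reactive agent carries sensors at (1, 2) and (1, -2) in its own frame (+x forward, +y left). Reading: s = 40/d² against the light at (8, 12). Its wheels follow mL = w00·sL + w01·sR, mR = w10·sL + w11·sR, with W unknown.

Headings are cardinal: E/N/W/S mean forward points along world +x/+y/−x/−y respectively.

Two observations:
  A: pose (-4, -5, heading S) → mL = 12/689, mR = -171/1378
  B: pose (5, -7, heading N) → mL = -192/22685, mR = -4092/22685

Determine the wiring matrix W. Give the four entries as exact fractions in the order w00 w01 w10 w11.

obs A: pose=(-4,-5,S) → sL=5/53, sR=1/13, mL=12/689, mR=-171/1378
obs B: pose=(5,-7,N) → sL=40/349, sR=8/65, mL=-192/22685, mR=-4092/22685
sensor matrix S = [[5/53, 1/13], [40/349, 8/65]]; det S = 672/240461
solve [mL_A; mL_B] = S·[w00; w01] and [mR_A; mR_B] = S·[w10; w11]:
  w00 = 1, w01 = -1, w10 = -1/2, w11 = -1

1 -1 -1/2 -1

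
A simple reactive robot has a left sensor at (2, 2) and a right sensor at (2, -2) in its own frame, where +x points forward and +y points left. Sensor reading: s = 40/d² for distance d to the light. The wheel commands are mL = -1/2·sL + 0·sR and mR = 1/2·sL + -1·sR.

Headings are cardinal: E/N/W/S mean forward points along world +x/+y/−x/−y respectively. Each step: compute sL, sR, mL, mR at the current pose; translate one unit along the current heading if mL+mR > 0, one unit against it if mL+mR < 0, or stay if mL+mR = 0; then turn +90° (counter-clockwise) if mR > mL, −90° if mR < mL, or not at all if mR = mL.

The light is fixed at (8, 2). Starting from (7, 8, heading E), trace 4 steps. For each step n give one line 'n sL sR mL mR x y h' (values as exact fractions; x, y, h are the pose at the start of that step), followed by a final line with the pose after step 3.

0 8/13 40/17 -4/13 -452/221 7 8 E
1 5/2 5/4 -5/4 0 6 8 S
2 40/81 8/5 -20/81 -548/405 6 9 E
3 20/13 4/5 -10/13 -2/65 5 9 S
final 5 10 E

n=0: pose=(7,8,E); sL=8/13, sR=40/17; mL=-4/13, mR=-452/221; mL+mR=-40/17 → advance -1; mR−mL=-384/221 → turn -1·90°
n=1: pose=(6,8,S); sL=5/2, sR=5/4; mL=-5/4, mR=0; mL+mR=-5/4 → advance -1; mR−mL=5/4 → turn +1·90°
n=2: pose=(6,9,E); sL=40/81, sR=8/5; mL=-20/81, mR=-548/405; mL+mR=-8/5 → advance -1; mR−mL=-448/405 → turn -1·90°
n=3: pose=(5,9,S); sL=20/13, sR=4/5; mL=-10/13, mR=-2/65; mL+mR=-4/5 → advance -1; mR−mL=48/65 → turn +1·90°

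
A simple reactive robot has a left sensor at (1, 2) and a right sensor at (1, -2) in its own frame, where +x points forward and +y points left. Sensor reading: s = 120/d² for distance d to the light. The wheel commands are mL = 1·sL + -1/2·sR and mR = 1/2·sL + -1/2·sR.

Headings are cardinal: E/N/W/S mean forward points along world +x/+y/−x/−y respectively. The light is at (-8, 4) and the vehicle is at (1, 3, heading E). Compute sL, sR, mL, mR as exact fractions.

left sensor world pos  = (2, 5); dL² = 101
right sensor world pos = (2, 1); dR² = 109
sL = 120/101 = 120/101
sR = 120/109 = 120/109
mL = 1·sL + -1/2·sR = 7020/11009
mR = 1/2·sL + -1/2·sR = 480/11009

120/101 120/109 7020/11009 480/11009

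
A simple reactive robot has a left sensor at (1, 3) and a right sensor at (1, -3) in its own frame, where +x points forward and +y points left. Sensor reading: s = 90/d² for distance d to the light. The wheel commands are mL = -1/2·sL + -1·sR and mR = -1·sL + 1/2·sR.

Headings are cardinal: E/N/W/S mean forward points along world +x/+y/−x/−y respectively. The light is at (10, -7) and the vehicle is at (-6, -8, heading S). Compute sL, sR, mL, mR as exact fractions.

left sensor world pos  = (-3, -9); dL² = 173
right sensor world pos = (-9, -9); dR² = 365
sL = 90/173 = 90/173
sR = 90/365 = 18/73
mL = -1/2·sL + -1·sR = -6399/12629
mR = -1·sL + 1/2·sR = -5013/12629

90/173 18/73 -6399/12629 -5013/12629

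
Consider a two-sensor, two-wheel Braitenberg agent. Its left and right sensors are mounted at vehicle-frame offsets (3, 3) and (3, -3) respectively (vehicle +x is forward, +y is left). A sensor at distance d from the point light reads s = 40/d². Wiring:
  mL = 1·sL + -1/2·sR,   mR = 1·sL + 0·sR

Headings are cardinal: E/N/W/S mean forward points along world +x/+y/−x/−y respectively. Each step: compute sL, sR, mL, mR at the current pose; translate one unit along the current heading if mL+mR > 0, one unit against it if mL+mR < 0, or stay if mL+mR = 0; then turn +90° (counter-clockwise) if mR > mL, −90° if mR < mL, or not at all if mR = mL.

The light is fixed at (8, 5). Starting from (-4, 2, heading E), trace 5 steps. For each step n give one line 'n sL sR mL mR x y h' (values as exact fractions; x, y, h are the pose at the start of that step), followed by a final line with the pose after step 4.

n=0: pose=(-4,2,E); sL=40/81, sR=40/117; mL=340/1053, mR=40/81; mL+mR=860/1053 → advance +1; mR−mL=20/117 → turn +1·90°
n=1: pose=(-3,2,N); sL=10/49, sR=5/8; mL=-85/784, mR=10/49; mL+mR=75/784 → advance +1; mR−mL=5/16 → turn +1·90°
n=2: pose=(-3,3,W); sL=40/221, sR=40/197; mL=3460/43537, mR=40/221; mL+mR=11340/43537 → advance +1; mR−mL=20/197 → turn +1·90°
n=3: pose=(-4,3,S); sL=20/53, sR=4/25; mL=394/1325, mR=20/53; mL+mR=894/1325 → advance +1; mR−mL=2/25 → turn +1·90°
n=4: pose=(-4,2,E); sL=40/81, sR=40/117; mL=340/1053, mR=40/81; mL+mR=860/1053 → advance +1; mR−mL=20/117 → turn +1·90°

0 40/81 40/117 340/1053 40/81 -4 2 E
1 10/49 5/8 -85/784 10/49 -3 2 N
2 40/221 40/197 3460/43537 40/221 -3 3 W
3 20/53 4/25 394/1325 20/53 -4 3 S
4 40/81 40/117 340/1053 40/81 -4 2 E
final -3 2 N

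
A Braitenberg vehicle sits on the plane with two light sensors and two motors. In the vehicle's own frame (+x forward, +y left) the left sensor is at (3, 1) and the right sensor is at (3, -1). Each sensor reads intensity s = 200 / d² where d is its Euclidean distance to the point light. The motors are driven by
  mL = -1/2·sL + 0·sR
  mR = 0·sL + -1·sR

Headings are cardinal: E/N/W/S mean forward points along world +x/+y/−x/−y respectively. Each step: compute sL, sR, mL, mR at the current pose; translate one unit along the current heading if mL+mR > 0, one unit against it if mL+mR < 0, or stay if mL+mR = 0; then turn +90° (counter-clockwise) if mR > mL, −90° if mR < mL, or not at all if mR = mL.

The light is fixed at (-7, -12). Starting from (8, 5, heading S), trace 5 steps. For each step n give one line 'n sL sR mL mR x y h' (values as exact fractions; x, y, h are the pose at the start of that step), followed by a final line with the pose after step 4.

n=0: pose=(8,5,S); sL=50/113, sR=25/49; mL=-25/113, mR=-25/49; mL+mR=-4050/5537 → advance -1; mR−mL=-1600/5537 → turn -1·90°
n=1: pose=(8,6,W); sL=200/433, sR=40/101; mL=-100/433, mR=-40/101; mL+mR=-27420/43733 → advance -1; mR−mL=-7220/43733 → turn -1·90°
n=2: pose=(9,6,N); sL=100/333, sR=20/73; mL=-50/333, mR=-20/73; mL+mR=-10310/24309 → advance -1; mR−mL=-3010/24309 → turn -1·90°
n=3: pose=(9,5,E); sL=40/137, sR=200/617; mL=-20/137, mR=-200/617; mL+mR=-39740/84529 → advance -1; mR−mL=-15060/84529 → turn -1·90°
n=4: pose=(8,5,S); sL=50/113, sR=25/49; mL=-25/113, mR=-25/49; mL+mR=-4050/5537 → advance -1; mR−mL=-1600/5537 → turn -1·90°

0 50/113 25/49 -25/113 -25/49 8 5 S
1 200/433 40/101 -100/433 -40/101 8 6 W
2 100/333 20/73 -50/333 -20/73 9 6 N
3 40/137 200/617 -20/137 -200/617 9 5 E
4 50/113 25/49 -25/113 -25/49 8 5 S
final 8 6 W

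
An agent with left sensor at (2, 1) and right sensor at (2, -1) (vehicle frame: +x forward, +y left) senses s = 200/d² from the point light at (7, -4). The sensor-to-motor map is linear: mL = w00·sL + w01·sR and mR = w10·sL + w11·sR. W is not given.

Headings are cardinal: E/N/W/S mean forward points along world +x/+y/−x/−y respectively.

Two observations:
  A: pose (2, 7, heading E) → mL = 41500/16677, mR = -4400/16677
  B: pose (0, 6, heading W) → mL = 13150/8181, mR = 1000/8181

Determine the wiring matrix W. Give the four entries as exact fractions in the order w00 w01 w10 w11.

obs A: pose=(2,7,E) → sL=200/153, sR=200/109, mL=41500/16677, mR=-4400/16677
obs B: pose=(0,6,W) → sL=100/81, sR=100/101, mL=13150/8181, mR=1000/8181
sensor matrix S = [[200/153, 200/109], [100/81, 100/101]]; det S = -14720000/15159393
solve [mL_A; mL_B] = S·[w00; w01] and [mR_A; mR_B] = S·[w10; w11]:
  w00 = 1/2, w01 = 1, w10 = 1/2, w11 = -1/2

1/2 1 1/2 -1/2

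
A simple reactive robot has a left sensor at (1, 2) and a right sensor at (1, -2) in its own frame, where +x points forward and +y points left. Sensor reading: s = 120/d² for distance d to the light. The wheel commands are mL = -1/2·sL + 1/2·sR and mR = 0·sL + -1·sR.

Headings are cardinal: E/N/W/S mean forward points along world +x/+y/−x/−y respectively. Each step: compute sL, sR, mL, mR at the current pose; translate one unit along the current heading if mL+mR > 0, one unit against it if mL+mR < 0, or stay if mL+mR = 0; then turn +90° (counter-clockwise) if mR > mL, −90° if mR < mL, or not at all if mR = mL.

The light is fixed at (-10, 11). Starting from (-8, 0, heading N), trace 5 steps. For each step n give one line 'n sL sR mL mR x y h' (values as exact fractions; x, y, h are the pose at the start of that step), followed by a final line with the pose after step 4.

0 6/5 30/29 -12/145 -30/29 -8 0 N
1 120/109 24/41 -1152/4469 -24/41 -8 -1 E
2 60/89 12/17 24/1513 -12/17 -9 -1 S
3 120/169 40/27 1760/4563 -40/27 -9 0 W
4 6/5 30/29 -12/145 -30/29 -8 0 N
final -8 -1 E

n=0: pose=(-8,0,N); sL=6/5, sR=30/29; mL=-12/145, mR=-30/29; mL+mR=-162/145 → advance -1; mR−mL=-138/145 → turn -1·90°
n=1: pose=(-8,-1,E); sL=120/109, sR=24/41; mL=-1152/4469, mR=-24/41; mL+mR=-3768/4469 → advance -1; mR−mL=-1464/4469 → turn -1·90°
n=2: pose=(-9,-1,S); sL=60/89, sR=12/17; mL=24/1513, mR=-12/17; mL+mR=-1044/1513 → advance -1; mR−mL=-1092/1513 → turn -1·90°
n=3: pose=(-9,0,W); sL=120/169, sR=40/27; mL=1760/4563, mR=-40/27; mL+mR=-5000/4563 → advance -1; mR−mL=-2840/1521 → turn -1·90°
n=4: pose=(-8,0,N); sL=6/5, sR=30/29; mL=-12/145, mR=-30/29; mL+mR=-162/145 → advance -1; mR−mL=-138/145 → turn -1·90°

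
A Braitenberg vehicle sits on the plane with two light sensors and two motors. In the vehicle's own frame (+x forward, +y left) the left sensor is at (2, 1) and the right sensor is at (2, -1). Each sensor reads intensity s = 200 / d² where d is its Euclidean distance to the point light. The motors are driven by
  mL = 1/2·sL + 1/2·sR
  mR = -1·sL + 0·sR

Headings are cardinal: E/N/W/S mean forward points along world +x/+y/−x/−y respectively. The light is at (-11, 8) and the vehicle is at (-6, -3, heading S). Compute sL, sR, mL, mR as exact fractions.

left sensor world pos  = (-5, -5); dL² = 205
right sensor world pos = (-7, -5); dR² = 185
sL = 200/205 = 40/41
sR = 200/185 = 40/37
mL = 1/2·sL + 1/2·sR = 1560/1517
mR = -1·sL + 0·sR = -40/41

40/41 40/37 1560/1517 -40/41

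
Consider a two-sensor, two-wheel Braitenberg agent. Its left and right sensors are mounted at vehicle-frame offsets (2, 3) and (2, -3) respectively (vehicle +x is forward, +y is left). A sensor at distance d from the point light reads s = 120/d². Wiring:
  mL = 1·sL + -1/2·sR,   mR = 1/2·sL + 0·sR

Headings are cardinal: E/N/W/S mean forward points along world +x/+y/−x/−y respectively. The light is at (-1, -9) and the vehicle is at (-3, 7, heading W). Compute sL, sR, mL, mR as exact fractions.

left sensor world pos  = (-5, 4); dL² = 185
right sensor world pos = (-5, 10); dR² = 377
sL = 120/185 = 24/37
sR = 120/377 = 120/377
mL = 1·sL + -1/2·sR = 6828/13949
mR = 1/2·sL + 0·sR = 12/37

24/37 120/377 6828/13949 12/37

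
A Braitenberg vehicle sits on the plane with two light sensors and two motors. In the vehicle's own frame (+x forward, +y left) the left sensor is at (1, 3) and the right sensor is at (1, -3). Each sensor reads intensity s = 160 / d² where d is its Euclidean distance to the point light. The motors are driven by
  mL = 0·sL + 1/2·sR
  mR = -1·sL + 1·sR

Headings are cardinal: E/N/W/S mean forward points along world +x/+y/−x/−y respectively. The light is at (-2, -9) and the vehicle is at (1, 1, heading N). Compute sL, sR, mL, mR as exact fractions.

left sensor world pos  = (-2, 2); dL² = 121
right sensor world pos = (4, 2); dR² = 157
sL = 160/121 = 160/121
sR = 160/157 = 160/157
mL = 0·sL + 1/2·sR = 80/157
mR = -1·sL + 1·sR = -5760/18997

160/121 160/157 80/157 -5760/18997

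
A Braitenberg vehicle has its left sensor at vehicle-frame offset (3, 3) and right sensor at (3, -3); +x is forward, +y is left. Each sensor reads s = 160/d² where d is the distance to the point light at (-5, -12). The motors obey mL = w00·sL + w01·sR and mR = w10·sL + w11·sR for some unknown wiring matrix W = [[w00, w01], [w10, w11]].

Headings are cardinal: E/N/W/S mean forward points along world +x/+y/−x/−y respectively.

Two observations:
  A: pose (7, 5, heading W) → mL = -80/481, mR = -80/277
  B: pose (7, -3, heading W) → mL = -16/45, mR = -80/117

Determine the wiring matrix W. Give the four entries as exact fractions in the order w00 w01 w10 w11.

0 -1/2 -1/2 0

obs A: pose=(7,5,W) → sL=160/277, sR=160/481, mL=-80/481, mR=-80/277
obs B: pose=(7,-3,W) → sL=160/117, sR=32/45, mL=-16/45, mR=-80/117
sensor matrix S = [[160/277, 160/481], [160/117, 32/45]]; det S = -229376/5196243
solve [mL_A; mL_B] = S·[w00; w01] and [mR_A; mR_B] = S·[w10; w11]:
  w00 = 0, w01 = -1/2, w10 = -1/2, w11 = 0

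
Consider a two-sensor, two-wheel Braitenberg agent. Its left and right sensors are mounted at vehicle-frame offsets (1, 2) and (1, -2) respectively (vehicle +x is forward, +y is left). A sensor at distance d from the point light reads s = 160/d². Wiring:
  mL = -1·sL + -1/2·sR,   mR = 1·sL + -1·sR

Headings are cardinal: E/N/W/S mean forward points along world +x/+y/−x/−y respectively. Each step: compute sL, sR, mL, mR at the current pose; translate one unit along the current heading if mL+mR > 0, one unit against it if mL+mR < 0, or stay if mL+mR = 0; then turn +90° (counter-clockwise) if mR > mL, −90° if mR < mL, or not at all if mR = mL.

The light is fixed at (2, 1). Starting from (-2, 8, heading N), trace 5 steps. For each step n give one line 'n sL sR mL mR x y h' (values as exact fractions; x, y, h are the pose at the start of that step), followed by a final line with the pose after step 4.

n=0: pose=(-2,8,N); sL=8/5, sR=40/17; mL=-236/85, mR=-64/85; mL+mR=-60/17 → advance -1; mR−mL=172/85 → turn +1·90°
n=1: pose=(-2,7,W); sL=160/41, sR=160/89; mL=-17520/3649, mR=7680/3649; mL+mR=-240/89 → advance -1; mR−mL=25200/3649 → turn +1·90°
n=2: pose=(-1,7,S); sL=80/13, sR=16/5; mL=-504/65, mR=192/65; mL+mR=-24/5 → advance -1; mR−mL=696/65 → turn +1·90°
n=3: pose=(-1,8,E); sL=32/17, sR=160/29; mL=-2288/493, mR=-1792/493; mL+mR=-240/29 → advance -1; mR−mL=496/493 → turn +1·90°
n=4: pose=(-2,8,N); sL=8/5, sR=40/17; mL=-236/85, mR=-64/85; mL+mR=-60/17 → advance -1; mR−mL=172/85 → turn +1·90°

0 8/5 40/17 -236/85 -64/85 -2 8 N
1 160/41 160/89 -17520/3649 7680/3649 -2 7 W
2 80/13 16/5 -504/65 192/65 -1 7 S
3 32/17 160/29 -2288/493 -1792/493 -1 8 E
4 8/5 40/17 -236/85 -64/85 -2 8 N
final -2 7 W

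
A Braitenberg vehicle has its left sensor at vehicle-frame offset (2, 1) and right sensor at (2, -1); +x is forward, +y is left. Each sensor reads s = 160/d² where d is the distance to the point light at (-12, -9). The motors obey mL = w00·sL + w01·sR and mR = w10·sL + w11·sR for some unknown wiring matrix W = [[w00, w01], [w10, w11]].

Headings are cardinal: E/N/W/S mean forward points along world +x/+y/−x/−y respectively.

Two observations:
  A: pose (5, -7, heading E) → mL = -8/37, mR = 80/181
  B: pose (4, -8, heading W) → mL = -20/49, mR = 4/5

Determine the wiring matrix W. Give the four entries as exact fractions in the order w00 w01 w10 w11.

obs A: pose=(5,-7,E) → sL=16/37, sR=80/181, mL=-8/37, mR=80/181
obs B: pose=(4,-8,W) → sL=40/49, sR=4/5, mL=-20/49, mR=4/5
sensor matrix S = [[16/37, 80/181], [40/49, 4/5]]; det S = -24384/1640765
solve [mL_A; mL_B] = S·[w00; w01] and [mR_A; mR_B] = S·[w10; w11]:
  w00 = -1/2, w01 = 0, w10 = 0, w11 = 1

-1/2 0 0 1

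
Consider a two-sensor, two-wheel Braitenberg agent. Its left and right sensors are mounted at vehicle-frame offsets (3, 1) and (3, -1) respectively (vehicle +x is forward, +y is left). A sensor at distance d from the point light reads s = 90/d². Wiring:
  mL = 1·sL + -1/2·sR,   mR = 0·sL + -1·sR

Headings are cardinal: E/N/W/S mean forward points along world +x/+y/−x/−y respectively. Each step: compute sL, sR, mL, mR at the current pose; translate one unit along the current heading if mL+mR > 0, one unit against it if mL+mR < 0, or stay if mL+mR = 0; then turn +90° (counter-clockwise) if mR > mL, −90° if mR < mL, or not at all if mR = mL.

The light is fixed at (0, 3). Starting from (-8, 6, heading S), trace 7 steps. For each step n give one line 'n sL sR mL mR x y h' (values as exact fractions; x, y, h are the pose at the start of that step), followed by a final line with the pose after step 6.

n=0: pose=(-8,6,S); sL=90/49, sR=10/9; mL=565/441, mR=-10/9; mL+mR=25/147 → advance +1; mR−mL=-1055/441 → turn -1·90°
n=1: pose=(-8,5,W); sL=45/61, sR=9/13; mL=621/1586, mR=-9/13; mL+mR=-477/1586 → advance -1; mR−mL=-1719/1586 → turn -1·90°
n=2: pose=(-7,5,N); sL=90/89, sR=90/61; mL=1485/5429, mR=-90/61; mL+mR=-6525/5429 → advance -1; mR−mL=-9495/5429 → turn -1·90°
n=3: pose=(-7,4,E); sL=9/2, sR=45/8; mL=27/16, mR=-45/8; mL+mR=-63/16 → advance -1; mR−mL=-117/16 → turn -1·90°
n=4: pose=(-8,4,S); sL=90/53, sR=18/17; mL=1053/901, mR=-18/17; mL+mR=99/901 → advance +1; mR−mL=-2007/901 → turn -1·90°
n=5: pose=(-8,3,W); sL=45/61, sR=45/61; mL=45/122, mR=-45/61; mL+mR=-45/122 → advance -1; mR−mL=-135/122 → turn -1·90°
n=6: pose=(-7,3,N); sL=90/73, sR=2; mL=17/73, mR=-2; mL+mR=-129/73 → advance -1; mR−mL=-163/73 → turn -1·90°

0 90/49 10/9 565/441 -10/9 -8 6 S
1 45/61 9/13 621/1586 -9/13 -8 5 W
2 90/89 90/61 1485/5429 -90/61 -7 5 N
3 9/2 45/8 27/16 -45/8 -7 4 E
4 90/53 18/17 1053/901 -18/17 -8 4 S
5 45/61 45/61 45/122 -45/61 -8 3 W
6 90/73 2 17/73 -2 -7 3 N
final -7 2 E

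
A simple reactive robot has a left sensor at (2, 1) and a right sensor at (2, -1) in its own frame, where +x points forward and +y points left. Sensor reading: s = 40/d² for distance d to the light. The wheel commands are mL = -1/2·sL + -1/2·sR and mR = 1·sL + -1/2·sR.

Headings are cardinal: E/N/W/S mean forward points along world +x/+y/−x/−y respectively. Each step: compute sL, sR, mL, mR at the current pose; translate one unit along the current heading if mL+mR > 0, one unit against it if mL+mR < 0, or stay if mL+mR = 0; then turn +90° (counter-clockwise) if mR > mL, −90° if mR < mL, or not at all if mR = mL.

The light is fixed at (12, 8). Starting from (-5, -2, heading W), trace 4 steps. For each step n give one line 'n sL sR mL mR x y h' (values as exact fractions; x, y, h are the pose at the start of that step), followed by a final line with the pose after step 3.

0 20/241 20/221 -4620/53261 2010/53261 -5 -2 W
1 40/369 40/433 -16040/159777 9940/159777 -4 -2 S
2 2/13 5/37 -139/962 83/962 -4 -1 E
3 40/373 8/61 -2712/22753 948/22753 -5 -1 N
final -5 -2 W

n=0: pose=(-5,-2,W); sL=20/241, sR=20/221; mL=-4620/53261, mR=2010/53261; mL+mR=-2610/53261 → advance -1; mR−mL=30/241 → turn +1·90°
n=1: pose=(-4,-2,S); sL=40/369, sR=40/433; mL=-16040/159777, mR=9940/159777; mL+mR=-6100/159777 → advance -1; mR−mL=20/123 → turn +1·90°
n=2: pose=(-4,-1,E); sL=2/13, sR=5/37; mL=-139/962, mR=83/962; mL+mR=-28/481 → advance -1; mR−mL=3/13 → turn +1·90°
n=3: pose=(-5,-1,N); sL=40/373, sR=8/61; mL=-2712/22753, mR=948/22753; mL+mR=-1764/22753 → advance -1; mR−mL=60/373 → turn +1·90°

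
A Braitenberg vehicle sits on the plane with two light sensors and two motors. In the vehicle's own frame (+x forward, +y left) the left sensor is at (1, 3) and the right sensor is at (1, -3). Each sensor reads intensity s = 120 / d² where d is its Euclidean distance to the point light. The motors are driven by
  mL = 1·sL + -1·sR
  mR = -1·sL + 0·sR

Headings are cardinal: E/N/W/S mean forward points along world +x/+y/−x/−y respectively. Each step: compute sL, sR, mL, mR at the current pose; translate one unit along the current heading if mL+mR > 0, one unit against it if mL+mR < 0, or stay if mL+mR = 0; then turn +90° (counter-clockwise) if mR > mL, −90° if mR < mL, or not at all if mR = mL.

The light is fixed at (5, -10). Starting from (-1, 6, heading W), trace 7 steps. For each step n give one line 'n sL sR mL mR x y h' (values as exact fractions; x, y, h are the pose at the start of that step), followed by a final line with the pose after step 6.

0 60/109 12/41 1152/4469 -60/109 -1 6 W
1 120/353 120/293 -7200/103429 -120/353 0 6 N
2 6/17 3/4 -27/68 -6/17 0 5 E
3 120/337 24/53 -1728/17861 -120/337 -1 5 N
4 60/157 60/73 -5040/11461 -60/157 -1 4 E
5 24/65 120/241 -2016/15665 -24/65 -2 4 N
6 30/73 15/17 -585/1241 -30/73 -2 3 E
final -3 3 N

n=0: pose=(-1,6,W); sL=60/109, sR=12/41; mL=1152/4469, mR=-60/109; mL+mR=-12/41 → advance -1; mR−mL=-3612/4469 → turn -1·90°
n=1: pose=(0,6,N); sL=120/353, sR=120/293; mL=-7200/103429, mR=-120/353; mL+mR=-120/293 → advance -1; mR−mL=-27960/103429 → turn -1·90°
n=2: pose=(0,5,E); sL=6/17, sR=3/4; mL=-27/68, mR=-6/17; mL+mR=-3/4 → advance -1; mR−mL=3/68 → turn +1·90°
n=3: pose=(-1,5,N); sL=120/337, sR=24/53; mL=-1728/17861, mR=-120/337; mL+mR=-24/53 → advance -1; mR−mL=-4632/17861 → turn -1·90°
n=4: pose=(-1,4,E); sL=60/157, sR=60/73; mL=-5040/11461, mR=-60/157; mL+mR=-60/73 → advance -1; mR−mL=660/11461 → turn +1·90°
n=5: pose=(-2,4,N); sL=24/65, sR=120/241; mL=-2016/15665, mR=-24/65; mL+mR=-120/241 → advance -1; mR−mL=-3768/15665 → turn -1·90°
n=6: pose=(-2,3,E); sL=30/73, sR=15/17; mL=-585/1241, mR=-30/73; mL+mR=-15/17 → advance -1; mR−mL=75/1241 → turn +1·90°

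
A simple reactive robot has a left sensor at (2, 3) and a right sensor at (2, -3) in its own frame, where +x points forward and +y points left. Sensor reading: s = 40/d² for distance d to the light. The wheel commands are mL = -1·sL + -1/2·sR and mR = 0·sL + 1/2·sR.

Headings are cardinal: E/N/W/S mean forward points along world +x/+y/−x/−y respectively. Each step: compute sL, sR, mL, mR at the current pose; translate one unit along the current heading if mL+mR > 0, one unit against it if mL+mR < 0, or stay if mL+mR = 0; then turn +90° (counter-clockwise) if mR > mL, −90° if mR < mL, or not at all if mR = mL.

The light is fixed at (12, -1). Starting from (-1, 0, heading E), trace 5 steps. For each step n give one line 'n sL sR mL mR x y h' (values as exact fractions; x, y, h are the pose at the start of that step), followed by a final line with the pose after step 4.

0 40/137 8/25 -1548/3425 4/25 -1 0 E
1 20/149 4/13 -558/1937 2/13 -2 0 N
2 8/53 8/53 -12/53 4/53 -2 -1 W
3 5/13 2/13 -6/13 1/13 -1 -1 S
4 40/137 8/25 -1548/3425 4/25 -1 0 E
final -2 0 N

n=0: pose=(-1,0,E); sL=40/137, sR=8/25; mL=-1548/3425, mR=4/25; mL+mR=-40/137 → advance -1; mR−mL=2096/3425 → turn +1·90°
n=1: pose=(-2,0,N); sL=20/149, sR=4/13; mL=-558/1937, mR=2/13; mL+mR=-20/149 → advance -1; mR−mL=856/1937 → turn +1·90°
n=2: pose=(-2,-1,W); sL=8/53, sR=8/53; mL=-12/53, mR=4/53; mL+mR=-8/53 → advance -1; mR−mL=16/53 → turn +1·90°
n=3: pose=(-1,-1,S); sL=5/13, sR=2/13; mL=-6/13, mR=1/13; mL+mR=-5/13 → advance -1; mR−mL=7/13 → turn +1·90°
n=4: pose=(-1,0,E); sL=40/137, sR=8/25; mL=-1548/3425, mR=4/25; mL+mR=-40/137 → advance -1; mR−mL=2096/3425 → turn +1·90°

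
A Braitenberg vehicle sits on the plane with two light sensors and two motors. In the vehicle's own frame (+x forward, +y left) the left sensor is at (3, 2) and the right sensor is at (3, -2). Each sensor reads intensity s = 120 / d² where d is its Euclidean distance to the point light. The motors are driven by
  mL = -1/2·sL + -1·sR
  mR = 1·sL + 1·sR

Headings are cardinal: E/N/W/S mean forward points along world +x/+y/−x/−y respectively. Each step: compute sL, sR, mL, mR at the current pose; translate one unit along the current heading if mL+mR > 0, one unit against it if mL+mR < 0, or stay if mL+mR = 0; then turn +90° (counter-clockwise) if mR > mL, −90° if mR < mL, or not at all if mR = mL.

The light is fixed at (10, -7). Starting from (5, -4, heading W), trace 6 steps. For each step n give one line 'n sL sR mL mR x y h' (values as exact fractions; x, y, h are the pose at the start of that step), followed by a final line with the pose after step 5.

0 24/13 120/89 -2628/1157 3696/1157 5 -4 W
1 15/2 15/8 -45/8 75/8 4 -4 S
2 24/5 40/3 -236/15 272/15 4 -5 E
3 60/37 60/17 -2730/629 3240/629 5 -5 N
4 24/13 120/89 -2628/1157 3696/1157 5 -4 W
5 15/2 15/8 -45/8 75/8 4 -4 S
final 4 -5 E

n=0: pose=(5,-4,W); sL=24/13, sR=120/89; mL=-2628/1157, mR=3696/1157; mL+mR=12/13 → advance +1; mR−mL=6324/1157 → turn +1·90°
n=1: pose=(4,-4,S); sL=15/2, sR=15/8; mL=-45/8, mR=75/8; mL+mR=15/4 → advance +1; mR−mL=15 → turn +1·90°
n=2: pose=(4,-5,E); sL=24/5, sR=40/3; mL=-236/15, mR=272/15; mL+mR=12/5 → advance +1; mR−mL=508/15 → turn +1·90°
n=3: pose=(5,-5,N); sL=60/37, sR=60/17; mL=-2730/629, mR=3240/629; mL+mR=30/37 → advance +1; mR−mL=5970/629 → turn +1·90°
n=4: pose=(5,-4,W); sL=24/13, sR=120/89; mL=-2628/1157, mR=3696/1157; mL+mR=12/13 → advance +1; mR−mL=6324/1157 → turn +1·90°
n=5: pose=(4,-4,S); sL=15/2, sR=15/8; mL=-45/8, mR=75/8; mL+mR=15/4 → advance +1; mR−mL=15 → turn +1·90°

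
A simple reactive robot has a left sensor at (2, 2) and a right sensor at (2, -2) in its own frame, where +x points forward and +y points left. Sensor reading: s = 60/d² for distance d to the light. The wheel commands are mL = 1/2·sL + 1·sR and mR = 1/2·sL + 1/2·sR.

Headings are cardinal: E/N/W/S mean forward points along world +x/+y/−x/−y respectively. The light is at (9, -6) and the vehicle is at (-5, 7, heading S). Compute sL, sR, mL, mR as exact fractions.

12/53 60/377 5442/19981 3852/19981

left sensor world pos  = (-3, 5); dL² = 265
right sensor world pos = (-7, 5); dR² = 377
sL = 60/265 = 12/53
sR = 60/377 = 60/377
mL = 1/2·sL + 1·sR = 5442/19981
mR = 1/2·sL + 1/2·sR = 3852/19981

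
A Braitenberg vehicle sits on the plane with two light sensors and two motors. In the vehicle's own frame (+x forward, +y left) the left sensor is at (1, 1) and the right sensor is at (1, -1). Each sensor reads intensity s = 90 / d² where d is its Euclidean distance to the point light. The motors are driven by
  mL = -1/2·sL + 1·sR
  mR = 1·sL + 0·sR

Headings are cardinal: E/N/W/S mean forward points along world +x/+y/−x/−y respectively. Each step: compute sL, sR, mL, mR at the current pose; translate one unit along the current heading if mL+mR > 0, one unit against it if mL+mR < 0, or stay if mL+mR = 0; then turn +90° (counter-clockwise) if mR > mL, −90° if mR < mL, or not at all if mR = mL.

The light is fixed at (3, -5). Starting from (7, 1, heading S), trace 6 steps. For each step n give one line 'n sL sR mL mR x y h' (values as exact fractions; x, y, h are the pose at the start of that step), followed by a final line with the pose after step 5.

n=0: pose=(7,1,S); sL=9/5, sR=45/17; mL=297/170, mR=9/5; mL+mR=603/170 → advance +1; mR−mL=9/170 → turn +1·90°
n=1: pose=(7,0,E); sL=90/61, sR=90/41; mL=3645/2501, mR=90/61; mL+mR=7335/2501 → advance +1; mR−mL=45/2501 → turn +1·90°
n=2: pose=(8,0,N); sL=45/26, sR=5/4; mL=5/13, mR=45/26; mL+mR=55/26 → advance +1; mR−mL=35/26 → turn +1·90°
n=3: pose=(8,1,W); sL=90/41, sR=18/13; mL=153/533, mR=90/41; mL+mR=1323/533 → advance +1; mR−mL=1017/533 → turn +1·90°
n=4: pose=(7,1,S); sL=9/5, sR=45/17; mL=297/170, mR=9/5; mL+mR=603/170 → advance +1; mR−mL=9/170 → turn +1·90°
n=5: pose=(7,0,E); sL=90/61, sR=90/41; mL=3645/2501, mR=90/61; mL+mR=7335/2501 → advance +1; mR−mL=45/2501 → turn +1·90°

0 9/5 45/17 297/170 9/5 7 1 S
1 90/61 90/41 3645/2501 90/61 7 0 E
2 45/26 5/4 5/13 45/26 8 0 N
3 90/41 18/13 153/533 90/41 8 1 W
4 9/5 45/17 297/170 9/5 7 1 S
5 90/61 90/41 3645/2501 90/61 7 0 E
final 8 0 N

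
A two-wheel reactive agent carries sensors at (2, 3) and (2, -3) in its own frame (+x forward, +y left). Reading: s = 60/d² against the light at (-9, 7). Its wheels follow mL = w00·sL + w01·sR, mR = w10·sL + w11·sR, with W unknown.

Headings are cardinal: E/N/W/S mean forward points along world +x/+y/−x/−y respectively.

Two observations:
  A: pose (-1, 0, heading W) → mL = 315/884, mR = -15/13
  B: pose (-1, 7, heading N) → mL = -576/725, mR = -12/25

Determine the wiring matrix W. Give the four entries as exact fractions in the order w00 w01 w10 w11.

obs A: pose=(-1,0,W) → sL=15/34, sR=15/13, mL=315/884, mR=-15/13
obs B: pose=(-1,7,N) → sL=60/29, sR=12/25, mL=-576/725, mR=-12/25
sensor matrix S = [[15/34, 15/13], [60/29, 12/25]]; det S = -69714/32045
solve [mL_A; mL_B] = S·[w00; w01] and [mR_A; mR_B] = S·[w10; w11]:
  w00 = -1/2, w01 = 1/2, w10 = 0, w11 = -1

-1/2 1/2 0 -1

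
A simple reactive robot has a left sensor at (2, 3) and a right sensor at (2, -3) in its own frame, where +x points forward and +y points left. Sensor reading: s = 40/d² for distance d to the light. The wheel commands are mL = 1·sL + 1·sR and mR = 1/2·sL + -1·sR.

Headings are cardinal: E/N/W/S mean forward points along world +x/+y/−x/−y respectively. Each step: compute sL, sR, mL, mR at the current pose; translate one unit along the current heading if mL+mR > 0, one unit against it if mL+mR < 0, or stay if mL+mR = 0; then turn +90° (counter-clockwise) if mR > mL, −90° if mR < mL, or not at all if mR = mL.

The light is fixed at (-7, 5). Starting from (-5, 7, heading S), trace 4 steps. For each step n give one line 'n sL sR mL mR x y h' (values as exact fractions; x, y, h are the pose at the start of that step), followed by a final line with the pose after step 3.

n=0: pose=(-5,7,S); sL=8/5, sR=40; mL=208/5, mR=-196/5; mL+mR=12/5 → advance +1; mR−mL=-404/5 → turn -1·90°
n=1: pose=(-5,6,W); sL=10, sR=5/2; mL=25/2, mR=5/2; mL+mR=15 → advance +1; mR−mL=-10 → turn -1·90°
n=2: pose=(-6,6,N); sL=40/13, sR=8/5; mL=304/65, mR=-4/65; mL+mR=60/13 → advance +1; mR−mL=-308/65 → turn -1·90°
n=3: pose=(-6,7,E); sL=20/17, sR=4; mL=88/17, mR=-58/17; mL+mR=30/17 → advance +1; mR−mL=-146/17 → turn -1·90°

0 8/5 40 208/5 -196/5 -5 7 S
1 10 5/2 25/2 5/2 -5 6 W
2 40/13 8/5 304/65 -4/65 -6 6 N
3 20/17 4 88/17 -58/17 -6 7 E
final -5 7 S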